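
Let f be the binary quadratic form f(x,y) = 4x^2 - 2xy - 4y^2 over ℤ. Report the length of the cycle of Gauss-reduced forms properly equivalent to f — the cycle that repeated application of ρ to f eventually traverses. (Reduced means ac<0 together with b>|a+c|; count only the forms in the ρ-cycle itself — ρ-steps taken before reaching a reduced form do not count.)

D = 68, ⌊√D⌋ = 8
descent: ρ → (-4,2,4)  [lands on river]
river: ρ → (4,6,-2)
river: ρ → (-2,6,4)
river: ρ → (4,2,-4)
river: ρ → (-4,6,2)
river: ρ → (2,6,-4)
ρ-cycle length = 6 (tail of 1 descent step not counted)

6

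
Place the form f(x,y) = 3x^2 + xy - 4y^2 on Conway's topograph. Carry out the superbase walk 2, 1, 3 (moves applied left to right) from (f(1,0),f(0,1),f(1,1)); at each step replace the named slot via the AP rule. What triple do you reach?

start (3,-4,0) = (f(1,0),f(0,1),f(1,1))
replace slot 2: 2·(3+0) − (-4) = 10 → (3,10,0)
replace slot 1: 2·(10+0) − 3 = 17 → (17,10,0)
replace slot 3: 2·(17+10) − 0 = 54 → (17,10,54)

17,10,54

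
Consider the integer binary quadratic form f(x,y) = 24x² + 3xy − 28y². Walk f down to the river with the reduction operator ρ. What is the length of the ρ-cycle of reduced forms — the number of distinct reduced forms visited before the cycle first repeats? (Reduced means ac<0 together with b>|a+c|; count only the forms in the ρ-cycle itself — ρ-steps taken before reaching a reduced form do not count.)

D = 2697, ⌊√D⌋ = 51
descent: ρ → (-28,-3,24)
descent: ρ → (24,51,-1)  [lands on river]
river: ρ → (-1,51,24)
river: ρ → (24,45,-7)
river: ρ → (-7,39,42)
river: ρ → (42,45,-4)
river: ρ → (-4,51,6)
river: ρ → (6,45,-28)
river: ρ → (-28,11,23)
river: ρ → (23,35,-16)
river: ρ → (-16,29,29)
river: ρ → (29,29,-16)
river: ρ → (-16,35,23)
river: ρ → (23,11,-28)
river: ρ → (-28,45,6)
river: ρ → (6,51,-4)
river: ρ → (-4,45,42)
river: ρ → (42,39,-7)
river: ρ → (-7,45,24)
ρ-cycle length = 18 (tail of 2 descent steps not counted)

18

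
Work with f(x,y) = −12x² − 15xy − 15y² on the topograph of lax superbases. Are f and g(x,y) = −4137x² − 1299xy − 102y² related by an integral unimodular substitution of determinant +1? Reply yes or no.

D₁ = -495, D₂ = -495
f is negative-definite; reduce −f:
−f: translate: b→-9 (≡15 mod 24), so (12,15,15)→(12,-9,12)
−f: flip: (12,-9,12)→(12,9,12)
−f: reduced (well bottom): (12,9,12) with a≤c, −a<b≤a
flip sign back: reduced form of f is (-12,-9,-12)
g is negative-definite; reduce −g:
−g: flip: (4137,1299,102)→(102,-1299,4137)
−g: translate: b→-75 (≡-1299 mod 204), so (102,-1299,4137)→(102,-75,15)
−g: flip: (102,-75,15)→(15,75,102)
−g: translate: b→15 (≡75 mod 30), so (15,75,102)→(15,15,12)
−g: flip: (15,15,12)→(12,-15,15)
−g: translate: b→9 (≡-15 mod 24), so (12,-15,15)→(12,9,12)
−g: reduced (well bottom): (12,9,12) with a≤c, −a<b≤a
flip sign back: reduced form of g is (-12,-9,-12)
reduced forms (-12, -9, -12) vs (-12, -9, -12) ⇒ equivalent

yes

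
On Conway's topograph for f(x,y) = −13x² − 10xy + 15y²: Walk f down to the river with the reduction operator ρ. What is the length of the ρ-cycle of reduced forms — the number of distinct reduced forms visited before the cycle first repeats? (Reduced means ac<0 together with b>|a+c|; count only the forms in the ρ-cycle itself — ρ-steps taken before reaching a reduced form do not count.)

D = 880, ⌊√D⌋ = 29
descent: ρ → (15,10,-13)  [lands on river]
river: ρ → (-13,16,12)
river: ρ → (12,8,-17)
river: ρ → (-17,26,3)
river: ρ → (3,28,-8)
river: ρ → (-8,20,15)
ρ-cycle length = 6 (tail of 1 descent step not counted)

6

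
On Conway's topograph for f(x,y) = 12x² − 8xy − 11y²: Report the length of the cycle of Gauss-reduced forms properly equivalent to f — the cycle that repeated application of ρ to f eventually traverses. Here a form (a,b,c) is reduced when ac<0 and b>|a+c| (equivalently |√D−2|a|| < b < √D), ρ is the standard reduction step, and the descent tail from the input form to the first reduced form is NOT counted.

D = 592, ⌊√D⌋ = 24
descent: ρ → (-11,8,12)  [lands on river]
river: ρ → (12,16,-7)
river: ρ → (-7,12,16)
river: ρ → (16,20,-3)
river: ρ → (-3,22,9)
river: ρ → (9,14,-11)
ρ-cycle length = 6 (tail of 1 descent step not counted)

6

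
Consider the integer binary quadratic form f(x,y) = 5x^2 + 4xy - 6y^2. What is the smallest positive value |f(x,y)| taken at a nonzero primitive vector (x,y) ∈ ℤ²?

river: ρ → (-6,8,3)
river: ρ → (3,10,-3)
river: ρ → (-3,8,6)
river: ρ → (6,4,-5)
river: ρ → (-5,6,5)
river: ρ → (5,4,-6)
closes: descent 0, river 6
min |a| on river = 3

3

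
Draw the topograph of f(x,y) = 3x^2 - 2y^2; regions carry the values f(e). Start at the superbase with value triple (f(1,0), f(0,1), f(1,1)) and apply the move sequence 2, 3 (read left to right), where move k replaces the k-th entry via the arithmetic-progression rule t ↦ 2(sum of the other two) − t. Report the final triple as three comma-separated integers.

start (3,-2,1) = (f(1,0),f(0,1),f(1,1))
replace slot 2: 2·(3+1) − (-2) = 10 → (3,10,1)
replace slot 3: 2·(3+10) − 1 = 25 → (3,10,25)

3,10,25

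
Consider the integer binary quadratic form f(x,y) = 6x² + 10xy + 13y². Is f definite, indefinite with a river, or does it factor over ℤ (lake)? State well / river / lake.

D = b²−4ac = 10² − 4·6·13 = -212
D < 0 ⇒ definite ⇒ every region one sign ⇒ single well

well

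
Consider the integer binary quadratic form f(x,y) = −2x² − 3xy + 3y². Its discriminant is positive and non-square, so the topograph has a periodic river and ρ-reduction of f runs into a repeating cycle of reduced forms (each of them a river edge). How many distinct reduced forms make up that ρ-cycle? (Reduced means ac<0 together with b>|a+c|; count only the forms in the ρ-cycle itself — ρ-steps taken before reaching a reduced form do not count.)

D = 33, ⌊√D⌋ = 5
descent: ρ → (3,3,-2)  [lands on river]
river: ρ → (-2,5,1)
river: ρ → (1,5,-2)
river: ρ → (-2,3,3)
ρ-cycle length = 4 (tail of 1 descent step not counted)

4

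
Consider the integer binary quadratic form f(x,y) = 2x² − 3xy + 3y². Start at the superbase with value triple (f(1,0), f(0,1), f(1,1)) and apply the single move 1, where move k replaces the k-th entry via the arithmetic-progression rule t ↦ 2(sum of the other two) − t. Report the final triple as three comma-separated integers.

start (2,3,2) = (f(1,0),f(0,1),f(1,1))
replace slot 1: 2·(3+2) − 2 = 8 → (8,3,2)

8,3,2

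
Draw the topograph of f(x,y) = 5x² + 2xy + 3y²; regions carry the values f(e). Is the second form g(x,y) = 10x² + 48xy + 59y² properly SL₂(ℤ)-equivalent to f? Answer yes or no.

D₁ = -56, D₂ = -56
f: flip: (5,2,3)→(3,-2,5)
f: reduced (well bottom): (3,-2,5) with a≤c, −a<b≤a
g: translate: b→8 (≡48 mod 20), so (10,48,59)→(10,8,3)
g: flip: (10,8,3)→(3,-8,10)
g: translate: b→-2 (≡-8 mod 6), so (3,-8,10)→(3,-2,5)
g: reduced (well bottom): (3,-2,5) with a≤c, −a<b≤a
reduced forms (3, -2, 5) vs (3, -2, 5) ⇒ equivalent

yes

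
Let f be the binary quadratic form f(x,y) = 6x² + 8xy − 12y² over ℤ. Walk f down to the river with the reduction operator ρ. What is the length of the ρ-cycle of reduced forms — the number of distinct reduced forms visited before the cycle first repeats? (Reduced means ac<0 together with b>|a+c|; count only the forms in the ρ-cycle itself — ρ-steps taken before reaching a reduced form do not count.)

D = 352, ⌊√D⌋ = 18
river: ρ → (-12,16,2)
river: ρ → (2,16,-12)
river: ρ → (-12,8,6)
river: ρ → (6,16,-4)
river: ρ → (-4,16,6)
river: ρ → (6,8,-12)
ρ-cycle length = 6 (tail of 0 descent steps not counted)

6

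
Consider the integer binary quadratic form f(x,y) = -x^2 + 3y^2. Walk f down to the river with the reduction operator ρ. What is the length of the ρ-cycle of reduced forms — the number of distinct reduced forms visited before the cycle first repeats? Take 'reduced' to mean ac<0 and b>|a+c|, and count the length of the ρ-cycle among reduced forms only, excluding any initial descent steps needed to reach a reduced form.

D = 12, ⌊√D⌋ = 3
descent: ρ → (3,0,-1)
descent: ρ → (-1,2,2)  [lands on river]
river: ρ → (2,2,-1)
ρ-cycle length = 2 (tail of 2 descent steps not counted)

2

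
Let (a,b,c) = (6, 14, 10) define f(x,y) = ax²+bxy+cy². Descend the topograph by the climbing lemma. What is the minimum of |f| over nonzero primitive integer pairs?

translate: b→2 (≡14 mod 12), so (6,14,10)→(6,2,2)
flip: (6,2,2)→(2,-2,6)
translate: b→2 (≡-2 mod 4), so (2,-2,6)→(2,2,6)
reduced (well bottom): (2,2,6) with a≤c, −a<b≤a
well minimum = a = 2

2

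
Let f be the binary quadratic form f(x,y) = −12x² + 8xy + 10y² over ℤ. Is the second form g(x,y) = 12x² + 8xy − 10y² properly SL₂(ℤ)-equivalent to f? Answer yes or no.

D₁ = 544, D₂ = 544
river cycle of f (length 6): (10, 12, -10), (-10, 8, 12), (12, 16, -6), (-6, 20, 6), (6, 16, -12), (-12, 8, 10)
river cycle of g (length 6): (-10, 12, 10), (10, 8, -12), (-12, 16, 6), (6, 20, -6), (-6, 16, 12), (12, 8, -10)
cycles differ ⇒ inequivalent

no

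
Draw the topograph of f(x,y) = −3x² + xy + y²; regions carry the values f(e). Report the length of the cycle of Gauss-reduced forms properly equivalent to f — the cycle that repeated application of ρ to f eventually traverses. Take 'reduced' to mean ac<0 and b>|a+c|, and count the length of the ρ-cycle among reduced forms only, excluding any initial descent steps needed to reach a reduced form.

D = 13, ⌊√D⌋ = 3
descent: ρ → (1,3,-1)  [lands on river]
river: ρ → (-1,3,1)
ρ-cycle length = 2 (tail of 1 descent step not counted)

2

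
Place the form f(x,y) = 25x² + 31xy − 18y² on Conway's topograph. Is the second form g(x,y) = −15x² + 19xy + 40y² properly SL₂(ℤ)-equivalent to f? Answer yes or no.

D₁ = 2761, D₂ = 2761
river cycle of f (length 74): (-18, 41, 15), (15, 49, -6), (-6, 47, 23), (23, 45, -8), (-8, 51, 5), (5, 49, -18), (-18, 23, 31), (31, 39, -10), (-10, 41, 27), (27, 13, -24), … (64 more)
river cycle of g (length 74): (-15, 49, 6), (6, 47, -23), (-23, 45, 8), (8, 51, -5), (-5, 49, 18), (18, 23, -31), (-31, 39, 10), (10, 41, -27), (-27, 13, 24), (24, 35, -16), … (64 more)
cycles differ ⇒ inequivalent

no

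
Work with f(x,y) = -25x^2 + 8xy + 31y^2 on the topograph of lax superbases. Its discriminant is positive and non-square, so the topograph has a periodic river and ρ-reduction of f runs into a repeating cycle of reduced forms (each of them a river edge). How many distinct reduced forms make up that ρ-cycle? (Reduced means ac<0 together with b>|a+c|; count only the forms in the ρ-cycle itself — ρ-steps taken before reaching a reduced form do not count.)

D = 3164, ⌊√D⌋ = 56
river: ρ → (31,54,-2)
river: ρ → (-2,54,31)
river: ρ → (31,8,-25)
river: ρ → (-25,42,14)
river: ρ → (14,42,-25)
river: ρ → (-25,8,31)
ρ-cycle length = 6 (tail of 0 descent steps not counted)

6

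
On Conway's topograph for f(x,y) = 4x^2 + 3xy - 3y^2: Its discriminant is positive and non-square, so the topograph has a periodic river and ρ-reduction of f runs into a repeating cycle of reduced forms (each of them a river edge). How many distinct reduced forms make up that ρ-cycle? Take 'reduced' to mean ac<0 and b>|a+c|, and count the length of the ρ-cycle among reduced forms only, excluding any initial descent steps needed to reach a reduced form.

D = 57, ⌊√D⌋ = 7
river: ρ → (-3,3,4)
river: ρ → (4,5,-2)
river: ρ → (-2,7,1)
river: ρ → (1,7,-2)
river: ρ → (-2,5,4)
river: ρ → (4,3,-3)
ρ-cycle length = 6 (tail of 0 descent steps not counted)

6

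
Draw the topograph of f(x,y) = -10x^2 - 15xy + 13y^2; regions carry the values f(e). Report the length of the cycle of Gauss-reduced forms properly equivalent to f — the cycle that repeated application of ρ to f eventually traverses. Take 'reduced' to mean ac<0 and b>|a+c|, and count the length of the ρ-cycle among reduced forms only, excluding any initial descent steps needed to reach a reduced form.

D = 745, ⌊√D⌋ = 27
descent: ρ → (13,15,-10)  [lands on river]
river: ρ → (-10,25,3)
river: ρ → (3,23,-18)
river: ρ → (-18,13,8)
river: ρ → (8,19,-12)
river: ρ → (-12,5,15)
river: ρ → (15,25,-2)
river: ρ → (-2,27,2)
river: ρ → (2,25,-15)
river: ρ → (-15,5,12)
river: ρ → (12,19,-8)
river: ρ → (-8,13,18)
river: ρ → (18,23,-3)
river: ρ → (-3,25,10)
river: ρ → (10,15,-13)
river: ρ → (-13,11,12)
river: ρ → (12,13,-12)
river: ρ → (-12,11,13)
ρ-cycle length = 18 (tail of 1 descent step not counted)

18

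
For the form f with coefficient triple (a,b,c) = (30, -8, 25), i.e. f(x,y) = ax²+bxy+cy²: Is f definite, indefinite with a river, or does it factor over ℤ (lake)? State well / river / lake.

D = b²−4ac = (-8)² − 4·30·25 = -2936
D < 0 ⇒ definite ⇒ every region one sign ⇒ single well

well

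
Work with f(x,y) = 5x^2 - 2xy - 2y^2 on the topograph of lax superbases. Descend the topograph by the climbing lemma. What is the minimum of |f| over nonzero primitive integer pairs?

descent: ρ → (-2,6,1)  [lands on river]
river: ρ → (1,6,-2)
closes: descent 1, river 2
min |a| on river = 1

1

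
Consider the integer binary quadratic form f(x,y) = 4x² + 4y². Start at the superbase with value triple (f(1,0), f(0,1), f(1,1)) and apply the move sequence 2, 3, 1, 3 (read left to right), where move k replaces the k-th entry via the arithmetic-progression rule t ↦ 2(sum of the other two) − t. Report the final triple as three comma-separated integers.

start (4,4,8) = (f(1,0),f(0,1),f(1,1))
replace slot 2: 2·(4+8) − 4 = 20 → (4,20,8)
replace slot 3: 2·(4+20) − 8 = 40 → (4,20,40)
replace slot 1: 2·(20+40) − 4 = 116 → (116,20,40)
replace slot 3: 2·(116+20) − 40 = 232 → (116,20,232)

116,20,232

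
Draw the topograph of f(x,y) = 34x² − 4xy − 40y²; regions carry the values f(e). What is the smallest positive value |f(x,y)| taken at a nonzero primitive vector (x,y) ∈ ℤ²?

descent: ρ → (-40,4,34)
descent: ρ → (34,64,-10)  [lands on river]
river: ρ → (-10,56,58)
river: ρ → (58,60,-8)
river: ρ → (-8,68,26)
river: ρ → (26,36,-40)
river: ρ → (-40,44,22)
river: ρ → (22,44,-40)
river: ρ → (-40,36,26)
river: ρ → (26,68,-8)
river: ρ → (-8,60,58)
river: ρ → (58,56,-10)
river: ρ → (-10,64,34)
river: ρ → (34,72,-2)
river: ρ → (-2,72,34)
closes: descent 2, river 14
min |a| on river = 2

2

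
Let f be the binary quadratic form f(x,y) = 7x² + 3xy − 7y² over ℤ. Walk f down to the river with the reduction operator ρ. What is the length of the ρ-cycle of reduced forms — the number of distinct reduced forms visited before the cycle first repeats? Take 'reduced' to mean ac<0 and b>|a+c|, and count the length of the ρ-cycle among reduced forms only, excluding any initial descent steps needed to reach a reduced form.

D = 205, ⌊√D⌋ = 14
river: ρ → (-7,11,3)
river: ρ → (3,13,-3)
river: ρ → (-3,11,7)
river: ρ → (7,3,-7)
ρ-cycle length = 4 (tail of 0 descent steps not counted)

4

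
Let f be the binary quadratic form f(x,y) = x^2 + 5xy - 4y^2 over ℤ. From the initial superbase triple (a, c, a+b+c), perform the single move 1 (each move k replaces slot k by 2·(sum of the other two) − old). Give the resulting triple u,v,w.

start (1,-4,2) = (f(1,0),f(0,1),f(1,1))
replace slot 1: 2·((-4)+2) − 1 = -5 → (-5,-4,2)

-5,-4,2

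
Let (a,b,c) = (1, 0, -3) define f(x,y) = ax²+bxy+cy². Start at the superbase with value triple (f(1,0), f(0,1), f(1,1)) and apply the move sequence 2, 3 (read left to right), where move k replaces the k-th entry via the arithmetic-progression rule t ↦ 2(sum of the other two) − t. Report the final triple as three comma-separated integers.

start (1,-3,-2) = (f(1,0),f(0,1),f(1,1))
replace slot 2: 2·(1+(-2)) − (-3) = 1 → (1,1,-2)
replace slot 3: 2·(1+1) − (-2) = 6 → (1,1,6)

1,1,6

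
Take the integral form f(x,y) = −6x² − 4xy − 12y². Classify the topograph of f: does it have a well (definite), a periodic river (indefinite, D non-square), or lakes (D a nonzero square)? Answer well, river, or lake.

D = b²−4ac = (-4)² − 4·(-6)·(-12) = -272
D < 0 ⇒ definite ⇒ every region one sign ⇒ single well

well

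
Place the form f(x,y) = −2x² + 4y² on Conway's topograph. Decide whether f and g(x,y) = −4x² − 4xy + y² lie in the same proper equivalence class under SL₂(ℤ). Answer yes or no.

D₁ = 32, D₂ = 32
river cycle of f (length 2): (-2, 4, 2), (2, 4, -2)
river cycle of g (length 2): (1, 4, -4), (-4, 4, 1)
cycles differ ⇒ inequivalent

no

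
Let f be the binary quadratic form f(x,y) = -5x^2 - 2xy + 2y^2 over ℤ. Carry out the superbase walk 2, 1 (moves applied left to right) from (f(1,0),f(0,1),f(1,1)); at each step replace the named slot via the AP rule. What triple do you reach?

start (-5,2,-5) = (f(1,0),f(0,1),f(1,1))
replace slot 2: 2·((-5)+(-5)) − 2 = -22 → (-5,-22,-5)
replace slot 1: 2·((-22)+(-5)) − (-5) = -49 → (-49,-22,-5)

-49,-22,-5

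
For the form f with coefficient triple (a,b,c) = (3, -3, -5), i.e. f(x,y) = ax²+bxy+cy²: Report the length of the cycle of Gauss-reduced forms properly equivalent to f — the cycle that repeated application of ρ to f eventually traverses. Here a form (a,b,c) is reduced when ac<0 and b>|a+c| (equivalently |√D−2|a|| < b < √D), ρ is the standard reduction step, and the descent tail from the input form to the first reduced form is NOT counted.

D = 69, ⌊√D⌋ = 8
descent: ρ → (-5,3,3)  [lands on river]
river: ρ → (3,3,-5)
river: ρ → (-5,7,1)
river: ρ → (1,7,-5)
ρ-cycle length = 4 (tail of 1 descent step not counted)

4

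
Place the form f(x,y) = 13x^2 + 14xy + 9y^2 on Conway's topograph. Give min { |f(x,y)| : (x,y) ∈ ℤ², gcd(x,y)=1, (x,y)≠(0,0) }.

translate: b→-12 (≡14 mod 26), so (13,14,9)→(13,-12,8)
flip: (13,-12,8)→(8,12,13)
translate: b→-4 (≡12 mod 16), so (8,12,13)→(8,-4,9)
reduced (well bottom): (8,-4,9) with a≤c, −a<b≤a
well minimum = a = 8

8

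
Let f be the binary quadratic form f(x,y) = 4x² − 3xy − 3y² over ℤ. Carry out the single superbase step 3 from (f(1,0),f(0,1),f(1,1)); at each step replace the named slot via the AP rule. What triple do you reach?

start (4,-3,-2) = (f(1,0),f(0,1),f(1,1))
replace slot 3: 2·(4+(-3)) − (-2) = 4 → (4,-3,4)

4,-3,4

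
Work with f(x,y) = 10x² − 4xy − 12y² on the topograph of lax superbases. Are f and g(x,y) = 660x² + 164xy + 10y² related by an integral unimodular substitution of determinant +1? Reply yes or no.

D₁ = 496, D₂ = 496
river cycle of f (length 8): (-12, 4, 10), (10, 16, -6), (-6, 20, 4), (4, 20, -6), (-6, 16, 10), (10, 4, -12), (-12, 20, 2), (2, 20, -12)
river cycle of g (length 8): (10, 16, -6), (-6, 20, 4), (4, 20, -6), (-6, 16, 10), (10, 4, -12), (-12, 20, 2), (2, 20, -12), (-12, 4, 10)
cycles coincide ⇒ equivalent

yes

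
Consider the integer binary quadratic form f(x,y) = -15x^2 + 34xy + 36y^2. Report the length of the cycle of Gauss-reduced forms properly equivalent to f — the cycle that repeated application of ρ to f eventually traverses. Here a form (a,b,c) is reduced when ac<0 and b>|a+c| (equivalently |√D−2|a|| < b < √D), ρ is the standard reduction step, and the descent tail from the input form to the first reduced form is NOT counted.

D = 3316, ⌊√D⌋ = 57
river: ρ → (36,38,-13)
river: ρ → (-13,40,33)
river: ρ → (33,26,-20)
river: ρ → (-20,54,5)
river: ρ → (5,56,-9)
river: ρ → (-9,52,17)
river: ρ → (17,50,-12)
river: ρ → (-12,46,25)
river: ρ → (25,54,-4)
river: ρ → (-4,50,51)
river: ρ → (51,52,-3)
river: ρ → (-3,56,15)
river: ρ → (15,34,-36)
river: ρ → (-36,38,13)
river: ρ → (13,40,-33)
river: ρ → (-33,26,20)
river: ρ → (20,54,-5)
river: ρ → (-5,56,9)
river: ρ → (9,52,-17)
river: ρ → (-17,50,12)
river: ρ → (12,46,-25)
river: ρ → (-25,54,4)
river: ρ → (4,50,-51)
river: ρ → (-51,52,3)
river: ρ → (3,56,-15)
river: ρ → (-15,34,36)
ρ-cycle length = 26 (tail of 0 descent steps not counted)

26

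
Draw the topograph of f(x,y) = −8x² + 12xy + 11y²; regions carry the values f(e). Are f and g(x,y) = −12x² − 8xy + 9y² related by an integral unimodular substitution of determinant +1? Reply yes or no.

D₁ = 496, D₂ = 496
river cycle of f (length 16): (11, 10, -9), (-9, 8, 12), (12, 16, -5), (-5, 14, 15), (15, 16, -4), (-4, 16, 15), (15, 14, -5), (-5, 16, 12), (12, 8, -9), (-9, 10, 11), … (6 more)
river cycle of g (length 16): (9, 8, -12), (-12, 16, 5), (5, 14, -15), (-15, 16, 4), (4, 16, -15), (-15, 14, 5), (5, 16, -12), (-12, 8, 9), (9, 10, -11), (-11, 12, 8), … (6 more)
cycles differ ⇒ inequivalent

no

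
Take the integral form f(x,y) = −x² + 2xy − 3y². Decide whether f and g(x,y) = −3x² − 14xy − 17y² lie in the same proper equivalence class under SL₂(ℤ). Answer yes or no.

D₁ = -8, D₂ = -8
f is negative-definite; reduce −f:
−f: translate: b→0 (≡-2 mod 2), so (1,-2,3)→(1,0,2)
−f: reduced (well bottom): (1,0,2) with a≤c, −a<b≤a
flip sign back: reduced form of f is (-1,0,-2)
g is negative-definite; reduce −g:
−g: translate: b→2 (≡14 mod 6), so (3,14,17)→(3,2,1)
−g: flip: (3,2,1)→(1,-2,3)
−g: translate: b→0 (≡-2 mod 2), so (1,-2,3)→(1,0,2)
−g: reduced (well bottom): (1,0,2) with a≤c, −a<b≤a
flip sign back: reduced form of g is (-1,0,-2)
reduced forms (-1, 0, -2) vs (-1, 0, -2) ⇒ equivalent

yes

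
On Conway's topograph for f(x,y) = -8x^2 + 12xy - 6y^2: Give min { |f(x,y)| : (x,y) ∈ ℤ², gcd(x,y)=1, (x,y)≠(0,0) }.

translate: b→4 (≡-12 mod 16), so (8,-12,6)→(8,4,2)
flip: (8,4,2)→(2,-4,8)
translate: b→0 (≡-4 mod 4), so (2,-4,8)→(2,0,6)
reduced (well bottom): (2,0,6) with a≤c, −a<b≤a
well minimum |f| = |-2| = 2 (negative-definite)

2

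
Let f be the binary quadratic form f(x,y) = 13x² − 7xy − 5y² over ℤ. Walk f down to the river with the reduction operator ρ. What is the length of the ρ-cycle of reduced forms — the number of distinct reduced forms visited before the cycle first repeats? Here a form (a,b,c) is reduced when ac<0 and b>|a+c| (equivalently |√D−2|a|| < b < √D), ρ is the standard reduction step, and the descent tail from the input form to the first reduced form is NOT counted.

D = 309, ⌊√D⌋ = 17
descent: ρ → (-5,17,1)  [lands on river]
river: ρ → (1,17,-5)
river: ρ → (-5,13,7)
river: ρ → (7,15,-3)
river: ρ → (-3,15,7)
river: ρ → (7,13,-5)
ρ-cycle length = 6 (tail of 1 descent step not counted)

6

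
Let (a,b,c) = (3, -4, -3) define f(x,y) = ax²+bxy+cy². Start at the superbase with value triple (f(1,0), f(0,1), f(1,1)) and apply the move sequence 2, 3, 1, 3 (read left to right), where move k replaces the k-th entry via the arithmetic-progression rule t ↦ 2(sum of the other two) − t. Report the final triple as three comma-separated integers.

start (3,-3,-4) = (f(1,0),f(0,1),f(1,1))
replace slot 2: 2·(3+(-4)) − (-3) = 1 → (3,1,-4)
replace slot 3: 2·(3+1) − (-4) = 12 → (3,1,12)
replace slot 1: 2·(1+12) − 3 = 23 → (23,1,12)
replace slot 3: 2·(23+1) − 12 = 36 → (23,1,36)

23,1,36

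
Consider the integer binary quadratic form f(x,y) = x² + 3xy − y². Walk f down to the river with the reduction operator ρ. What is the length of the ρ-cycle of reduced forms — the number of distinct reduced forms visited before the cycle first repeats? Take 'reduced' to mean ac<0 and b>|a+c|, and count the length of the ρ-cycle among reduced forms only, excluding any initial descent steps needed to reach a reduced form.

D = 13, ⌊√D⌋ = 3
river: ρ → (-1,3,1)
river: ρ → (1,3,-1)
ρ-cycle length = 2 (tail of 0 descent steps not counted)

2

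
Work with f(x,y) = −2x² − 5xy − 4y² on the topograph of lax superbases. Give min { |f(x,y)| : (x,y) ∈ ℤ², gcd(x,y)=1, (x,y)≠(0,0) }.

translate: b→1 (≡5 mod 4), so (2,5,4)→(2,1,1)
flip: (2,1,1)→(1,-1,2)
translate: b→1 (≡-1 mod 2), so (1,-1,2)→(1,1,2)
reduced (well bottom): (1,1,2) with a≤c, −a<b≤a
well minimum |f| = |-1| = 1 (negative-definite)

1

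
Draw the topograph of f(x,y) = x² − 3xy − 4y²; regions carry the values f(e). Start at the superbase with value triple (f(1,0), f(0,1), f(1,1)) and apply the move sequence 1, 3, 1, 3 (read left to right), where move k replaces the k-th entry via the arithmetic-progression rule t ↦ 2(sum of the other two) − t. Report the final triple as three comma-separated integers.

start (1,-4,-6) = (f(1,0),f(0,1),f(1,1))
replace slot 1: 2·((-4)+(-6)) − 1 = -21 → (-21,-4,-6)
replace slot 3: 2·((-21)+(-4)) − (-6) = -44 → (-21,-4,-44)
replace slot 1: 2·((-4)+(-44)) − (-21) = -75 → (-75,-4,-44)
replace slot 3: 2·((-75)+(-4)) − (-44) = -114 → (-75,-4,-114)

-75,-4,-114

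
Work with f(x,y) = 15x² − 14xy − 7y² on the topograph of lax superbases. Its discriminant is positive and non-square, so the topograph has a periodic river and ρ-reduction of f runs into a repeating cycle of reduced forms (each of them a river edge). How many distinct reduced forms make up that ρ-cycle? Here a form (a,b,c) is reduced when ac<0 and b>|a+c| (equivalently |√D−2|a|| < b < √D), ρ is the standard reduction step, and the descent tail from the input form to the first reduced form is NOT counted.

D = 616, ⌊√D⌋ = 24
descent: ρ → (-7,14,15)  [lands on river]
river: ρ → (15,16,-6)
river: ρ → (-6,20,9)
river: ρ → (9,16,-10)
river: ρ → (-10,24,1)
river: ρ → (1,24,-10)
river: ρ → (-10,16,9)
river: ρ → (9,20,-6)
river: ρ → (-6,16,15)
river: ρ → (15,14,-7)
ρ-cycle length = 10 (tail of 1 descent step not counted)

10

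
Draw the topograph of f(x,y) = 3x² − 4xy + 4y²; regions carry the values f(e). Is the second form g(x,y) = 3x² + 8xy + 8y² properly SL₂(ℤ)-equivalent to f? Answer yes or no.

D₁ = -32, D₂ = -32
f: translate: b→2 (≡-4 mod 6), so (3,-4,4)→(3,2,3)
f: reduced (well bottom): (3,2,3) with a≤c, −a<b≤a
g: translate: b→2 (≡8 mod 6), so (3,8,8)→(3,2,3)
g: reduced (well bottom): (3,2,3) with a≤c, −a<b≤a
reduced forms (3, 2, 3) vs (3, 2, 3) ⇒ equivalent

yes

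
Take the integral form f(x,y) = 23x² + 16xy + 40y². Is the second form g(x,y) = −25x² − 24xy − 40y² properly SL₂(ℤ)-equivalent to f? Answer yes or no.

D₁ = -3424, D₂ = -3424
f: reduced (well bottom): (23,16,40) with a≤c, −a<b≤a
g is negative-definite; reduce −g:
−g: reduced (well bottom): (25,24,40) with a≤c, −a<b≤a
flip sign back: reduced form of g is (-25,-24,-40)
reduced forms (23, 16, 40) vs (-25, -24, -40) ⇒ inequivalent

no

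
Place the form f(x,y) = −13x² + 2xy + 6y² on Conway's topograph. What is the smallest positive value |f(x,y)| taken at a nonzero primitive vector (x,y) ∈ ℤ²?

descent: ρ → (6,10,-9)  [lands on river]
river: ρ → (-9,8,7)
river: ρ → (7,6,-10)
river: ρ → (-10,14,3)
river: ρ → (3,16,-5)
river: ρ → (-5,14,6)
closes: descent 1, river 6
min |a| on river = 3

3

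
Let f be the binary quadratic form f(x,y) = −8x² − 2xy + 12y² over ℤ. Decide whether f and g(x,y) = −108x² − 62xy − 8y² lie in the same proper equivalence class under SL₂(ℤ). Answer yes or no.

D₁ = 388, D₂ = 388
river cycle of f (length 18): (-8, 14, 6), (6, 10, -12), (-12, 14, 4), (4, 18, -4), (-4, 14, 12), (12, 10, -6), (-6, 14, 8), (8, 18, -2), (-2, 18, 8), (8, 14, -6), … (8 more)
river cycle of g (length 18): (-8, 14, 6), (6, 10, -12), (-12, 14, 4), (4, 18, -4), (-4, 14, 12), (12, 10, -6), (-6, 14, 8), (8, 18, -2), (-2, 18, 8), (8, 14, -6), … (8 more)
cycles coincide ⇒ equivalent

yes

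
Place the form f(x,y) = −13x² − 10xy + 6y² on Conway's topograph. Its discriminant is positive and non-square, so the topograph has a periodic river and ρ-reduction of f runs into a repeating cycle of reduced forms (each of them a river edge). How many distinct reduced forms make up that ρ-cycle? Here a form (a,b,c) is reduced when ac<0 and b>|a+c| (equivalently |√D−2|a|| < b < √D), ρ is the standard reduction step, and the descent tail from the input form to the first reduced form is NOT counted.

D = 412, ⌊√D⌋ = 20
descent: ρ → (6,10,-13)  [lands on river]
river: ρ → (-13,16,3)
river: ρ → (3,20,-1)
river: ρ → (-1,20,3)
river: ρ → (3,16,-13)
river: ρ → (-13,10,6)
river: ρ → (6,14,-9)
river: ρ → (-9,4,11)
river: ρ → (11,18,-2)
river: ρ → (-2,18,11)
river: ρ → (11,4,-9)
river: ρ → (-9,14,6)
ρ-cycle length = 12 (tail of 1 descent step not counted)

12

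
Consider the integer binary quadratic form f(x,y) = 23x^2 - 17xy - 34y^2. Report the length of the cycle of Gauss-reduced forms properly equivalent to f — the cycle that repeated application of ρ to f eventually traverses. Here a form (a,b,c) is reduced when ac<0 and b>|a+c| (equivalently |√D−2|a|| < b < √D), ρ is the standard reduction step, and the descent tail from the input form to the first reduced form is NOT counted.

D = 3417, ⌊√D⌋ = 58
descent: ρ → (-34,17,23)  [lands on river]
river: ρ → (23,29,-28)
river: ρ → (-28,27,24)
river: ρ → (24,21,-31)
river: ρ → (-31,41,14)
river: ρ → (14,43,-28)
river: ρ → (-28,13,29)
river: ρ → (29,45,-12)
river: ρ → (-12,51,17)
river: ρ → (17,51,-12)
river: ρ → (-12,45,29)
river: ρ → (29,13,-28)
river: ρ → (-28,43,14)
river: ρ → (14,41,-31)
river: ρ → (-31,21,24)
river: ρ → (24,27,-28)
river: ρ → (-28,29,23)
river: ρ → (23,17,-34)
river: ρ → (-34,51,6)
river: ρ → (6,57,-7)
river: ρ → (-7,55,14)
river: ρ → (14,57,-3)
river: ρ → (-3,57,14)
river: ρ → (14,55,-7)
river: ρ → (-7,57,6)
river: ρ → (6,51,-34)
ρ-cycle length = 26 (tail of 1 descent step not counted)

26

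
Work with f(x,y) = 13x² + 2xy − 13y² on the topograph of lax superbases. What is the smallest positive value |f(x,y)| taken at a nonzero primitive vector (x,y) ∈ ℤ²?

river: ρ → (-13,24,2)
river: ρ → (2,24,-13)
river: ρ → (-13,2,13)
river: ρ → (13,24,-2)
river: ρ → (-2,24,13)
river: ρ → (13,2,-13)
closes: descent 0, river 6
min |a| on river = 2

2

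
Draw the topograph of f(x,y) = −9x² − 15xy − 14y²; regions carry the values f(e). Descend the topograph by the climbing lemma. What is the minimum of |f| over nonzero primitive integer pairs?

translate: b→-3 (≡15 mod 18), so (9,15,14)→(9,-3,8)
flip: (9,-3,8)→(8,3,9)
reduced (well bottom): (8,3,9) with a≤c, −a<b≤a
well minimum |f| = |-8| = 8 (negative-definite)

8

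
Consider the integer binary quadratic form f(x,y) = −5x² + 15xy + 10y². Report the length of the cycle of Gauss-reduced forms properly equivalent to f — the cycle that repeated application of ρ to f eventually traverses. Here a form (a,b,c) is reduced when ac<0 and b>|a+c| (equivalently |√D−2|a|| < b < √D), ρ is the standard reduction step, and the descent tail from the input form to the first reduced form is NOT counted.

D = 425, ⌊√D⌋ = 20
river: ρ → (10,5,-10)
river: ρ → (-10,15,5)
river: ρ → (5,15,-10)
river: ρ → (-10,5,10)
river: ρ → (10,15,-5)
river: ρ → (-5,15,10)
ρ-cycle length = 6 (tail of 0 descent steps not counted)

6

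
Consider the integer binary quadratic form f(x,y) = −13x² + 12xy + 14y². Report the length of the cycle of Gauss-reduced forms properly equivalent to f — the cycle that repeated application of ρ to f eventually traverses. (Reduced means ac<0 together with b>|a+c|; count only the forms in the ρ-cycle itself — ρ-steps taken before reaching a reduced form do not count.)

D = 872, ⌊√D⌋ = 29
river: ρ → (14,16,-11)
river: ρ → (-11,28,2)
river: ρ → (2,28,-11)
river: ρ → (-11,16,14)
river: ρ → (14,12,-13)
river: ρ → (-13,14,13)
river: ρ → (13,12,-14)
river: ρ → (-14,16,11)
river: ρ → (11,28,-2)
river: ρ → (-2,28,11)
river: ρ → (11,16,-14)
river: ρ → (-14,12,13)
river: ρ → (13,14,-13)
river: ρ → (-13,12,14)
ρ-cycle length = 14 (tail of 0 descent steps not counted)

14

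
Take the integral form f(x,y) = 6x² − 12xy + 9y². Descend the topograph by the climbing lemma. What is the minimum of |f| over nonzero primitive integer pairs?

translate: b→0 (≡-12 mod 12), so (6,-12,9)→(6,0,3)
flip: (6,0,3)→(3,0,6)
reduced (well bottom): (3,0,6) with a≤c, −a<b≤a
well minimum = a = 3

3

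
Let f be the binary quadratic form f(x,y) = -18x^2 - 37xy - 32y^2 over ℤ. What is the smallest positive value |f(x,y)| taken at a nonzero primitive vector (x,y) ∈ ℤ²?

translate: b→1 (≡37 mod 36), so (18,37,32)→(18,1,13)
flip: (18,1,13)→(13,-1,18)
reduced (well bottom): (13,-1,18) with a≤c, −a<b≤a
well minimum |f| = |-13| = 13 (negative-definite)

13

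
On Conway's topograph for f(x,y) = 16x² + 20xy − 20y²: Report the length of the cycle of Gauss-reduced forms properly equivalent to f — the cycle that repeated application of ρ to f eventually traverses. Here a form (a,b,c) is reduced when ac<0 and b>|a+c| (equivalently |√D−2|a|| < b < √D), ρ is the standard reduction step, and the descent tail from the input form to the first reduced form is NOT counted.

D = 1680, ⌊√D⌋ = 40
river: ρ → (-20,20,16)
river: ρ → (16,12,-24)
river: ρ → (-24,36,4)
river: ρ → (4,36,-24)
river: ρ → (-24,12,16)
river: ρ → (16,20,-20)
ρ-cycle length = 6 (tail of 0 descent steps not counted)

6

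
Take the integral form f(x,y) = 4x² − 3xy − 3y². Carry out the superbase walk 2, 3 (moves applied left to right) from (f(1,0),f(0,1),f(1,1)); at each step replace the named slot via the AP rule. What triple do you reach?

start (4,-3,-2) = (f(1,0),f(0,1),f(1,1))
replace slot 2: 2·(4+(-2)) − (-3) = 7 → (4,7,-2)
replace slot 3: 2·(4+7) − (-2) = 24 → (4,7,24)

4,7,24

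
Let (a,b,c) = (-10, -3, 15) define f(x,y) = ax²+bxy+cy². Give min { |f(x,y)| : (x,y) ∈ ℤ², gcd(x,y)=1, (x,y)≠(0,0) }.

descent: ρ → (15,3,-10)
descent: ρ → (-10,17,8)  [lands on river]
river: ρ → (8,15,-12)
river: ρ → (-12,9,11)
river: ρ → (11,13,-10)
river: ρ → (-10,7,14)
river: ρ → (14,21,-3)
river: ρ → (-3,21,14)
river: ρ → (14,7,-10)
river: ρ → (-10,13,11)
river: ρ → (11,9,-12)
river: ρ → (-12,15,8)
river: ρ → (8,17,-10)
river: ρ → (-10,23,2)
river: ρ → (2,21,-21)
river: ρ → (-21,21,2)
river: ρ → (2,23,-10)
closes: descent 2, river 16
min |a| on river = 2

2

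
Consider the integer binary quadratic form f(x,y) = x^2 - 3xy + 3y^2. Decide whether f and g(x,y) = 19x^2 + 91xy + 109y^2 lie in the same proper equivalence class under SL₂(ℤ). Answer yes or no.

D₁ = -3, D₂ = -3
f: translate: b→1 (≡-3 mod 2), so (1,-3,3)→(1,1,1)
f: reduced (well bottom): (1,1,1) with a≤c, −a<b≤a
g: translate: b→15 (≡91 mod 38), so (19,91,109)→(19,15,3)
g: flip: (19,15,3)→(3,-15,19)
g: translate: b→3 (≡-15 mod 6), so (3,-15,19)→(3,3,1)
g: flip: (3,3,1)→(1,-3,3)
g: translate: b→1 (≡-3 mod 2), so (1,-3,3)→(1,1,1)
g: reduced (well bottom): (1,1,1) with a≤c, −a<b≤a
reduced forms (1, 1, 1) vs (1, 1, 1) ⇒ equivalent

yes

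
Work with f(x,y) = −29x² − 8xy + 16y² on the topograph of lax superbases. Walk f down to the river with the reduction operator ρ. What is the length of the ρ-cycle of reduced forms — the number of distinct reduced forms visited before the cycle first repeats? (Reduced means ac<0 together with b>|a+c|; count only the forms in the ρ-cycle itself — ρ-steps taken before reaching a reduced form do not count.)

D = 1920, ⌊√D⌋ = 43
descent: ρ → (16,40,-5)  [lands on river]
river: ρ → (-5,40,16)
river: ρ → (16,24,-21)
river: ρ → (-21,18,19)
river: ρ → (19,20,-20)
river: ρ → (-20,20,19)
river: ρ → (19,18,-21)
river: ρ → (-21,24,16)
ρ-cycle length = 8 (tail of 1 descent step not counted)

8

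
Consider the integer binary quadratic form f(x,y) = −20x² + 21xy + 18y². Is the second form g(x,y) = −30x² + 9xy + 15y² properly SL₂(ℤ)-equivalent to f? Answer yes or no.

D₁ = 1881, D₂ = 1881
river cycle of f (length 26): (18, 15, -23), (-23, 31, 10), (10, 29, -26), (-26, 23, 13), (13, 29, -20), (-20, 11, 22), (22, 33, -9), (-9, 39, 10), (10, 41, -5), (-5, 39, 18), … (16 more)
river cycle of g (length 12): (15, 21, -24), (-24, 27, 12), (12, 21, -30), (-30, 39, 3), (3, 39, -30), (-30, 21, 12), (12, 27, -24), (-24, 21, 15), (15, 39, -6), (-6, 33, 33), … (2 more)
cycles differ ⇒ inequivalent

no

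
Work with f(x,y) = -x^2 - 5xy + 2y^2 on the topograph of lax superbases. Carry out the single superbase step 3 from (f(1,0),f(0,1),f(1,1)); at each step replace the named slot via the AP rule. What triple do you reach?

start (-1,2,-4) = (f(1,0),f(0,1),f(1,1))
replace slot 3: 2·((-1)+2) − (-4) = 6 → (-1,2,6)

-1,2,6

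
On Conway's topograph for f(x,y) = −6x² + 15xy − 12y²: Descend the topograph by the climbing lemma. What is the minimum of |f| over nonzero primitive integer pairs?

translate: b→-3 (≡-15 mod 12), so (6,-15,12)→(6,-3,3)
flip: (6,-3,3)→(3,3,6)
reduced (well bottom): (3,3,6) with a≤c, −a<b≤a
well minimum |f| = |-3| = 3 (negative-definite)

3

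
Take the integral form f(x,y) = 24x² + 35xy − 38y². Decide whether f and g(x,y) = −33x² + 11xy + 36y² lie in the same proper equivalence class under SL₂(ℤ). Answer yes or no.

D₁ = 4873, D₂ = 4873
river cycle of f (length 78): (-38, 41, 21), (21, 43, -36), (-36, 29, 28), (28, 27, -37), (-37, 47, 18), (18, 61, -16), (-16, 67, 6), (6, 65, -27), (-27, 43, 28), (28, 69, -1), … (68 more)
river cycle of g (length 78): (36, 61, -8), (-8, 67, 12), (12, 53, -43), (-43, 33, 22), (22, 55, -21), (-21, 29, 48), (48, 67, -2), (-2, 69, 14), (14, 43, -54), (-54, 65, 3), … (68 more)
cycles differ ⇒ inequivalent

no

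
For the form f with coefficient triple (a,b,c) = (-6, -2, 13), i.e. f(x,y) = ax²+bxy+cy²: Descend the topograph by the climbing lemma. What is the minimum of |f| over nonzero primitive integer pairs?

descent: ρ → (13,2,-6)
descent: ρ → (-6,10,9)  [lands on river]
river: ρ → (9,8,-7)
river: ρ → (-7,6,10)
river: ρ → (10,14,-3)
river: ρ → (-3,16,5)
river: ρ → (5,14,-6)
closes: descent 2, river 6
min |a| on river = 3

3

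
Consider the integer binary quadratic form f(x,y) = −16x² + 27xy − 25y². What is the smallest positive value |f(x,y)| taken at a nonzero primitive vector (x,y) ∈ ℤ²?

translate: b→5 (≡-27 mod 32), so (16,-27,25)→(16,5,14)
flip: (16,5,14)→(14,-5,16)
reduced (well bottom): (14,-5,16) with a≤c, −a<b≤a
well minimum |f| = |-14| = 14 (negative-definite)

14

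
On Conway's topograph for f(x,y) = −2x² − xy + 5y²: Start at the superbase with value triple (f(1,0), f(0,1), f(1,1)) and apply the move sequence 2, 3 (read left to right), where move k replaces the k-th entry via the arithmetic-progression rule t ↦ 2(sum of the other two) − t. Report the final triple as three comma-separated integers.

start (-2,5,2) = (f(1,0),f(0,1),f(1,1))
replace slot 2: 2·((-2)+2) − 5 = -5 → (-2,-5,2)
replace slot 3: 2·((-2)+(-5)) − 2 = -16 → (-2,-5,-16)

-2,-5,-16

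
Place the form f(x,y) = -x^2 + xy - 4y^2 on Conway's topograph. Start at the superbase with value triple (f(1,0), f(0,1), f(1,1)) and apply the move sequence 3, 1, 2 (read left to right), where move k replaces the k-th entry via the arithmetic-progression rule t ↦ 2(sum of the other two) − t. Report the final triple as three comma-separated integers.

start (-1,-4,-4) = (f(1,0),f(0,1),f(1,1))
replace slot 3: 2·((-1)+(-4)) − (-4) = -6 → (-1,-4,-6)
replace slot 1: 2·((-4)+(-6)) − (-1) = -19 → (-19,-4,-6)
replace slot 2: 2·((-19)+(-6)) − (-4) = -46 → (-19,-46,-6)

-19,-46,-6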